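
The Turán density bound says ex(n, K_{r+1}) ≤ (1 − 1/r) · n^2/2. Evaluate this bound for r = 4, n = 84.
Turán density bound = (3/4) · 84^2/2 = 2646

Turán's theorem: ex(n, K_{r+1}) is achieved by the complete r-partite Turán graph T(n, r) with parts as balanced as possible, and is at most (1 − 1/r) · n^2/2. For r = 4, n = 84: the density bound is (3/4) · 7056/2 = 2646. Since 4 ∣ 84, the Turán graph T(84, 4) has parts of equal size 21, and its edge count e(T(84, 4)) = 2646 attains the density bound exactly.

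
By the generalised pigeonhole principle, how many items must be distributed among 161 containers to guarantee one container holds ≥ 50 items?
n = (50 − 1)·161 + 1 = 7890

By the generalised pigeonhole principle, to guarantee some box contains ≥ r objects we need more than (r − 1) · k objects total. Threshold: n = (r − 1) · k + 1. With r = 50 and k = 161: n = 49 · 161 + 1 = 7889 + 1 = 7890. For n = 7889 = 49 · 161, we can put exactly 49 objects in every box, avoiding 50 in any single one — so 7890 is tight.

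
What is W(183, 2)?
W(183, 2) = 183 + 1 = 184

A 2-term AP is any pair of integers, so a monochromatic 2-AP exists iff some colour is used at least twice. With 183 colours, the colouring i ↦ i on {1, ..., 183} uses each colour once, avoiding any monochromatic pair, so W(183, 2) > 183. For {1, ..., 184}, pigeonhole forces two integers of the same colour, which form a monochromatic 2-AP. Hence W(183, 2) = 184.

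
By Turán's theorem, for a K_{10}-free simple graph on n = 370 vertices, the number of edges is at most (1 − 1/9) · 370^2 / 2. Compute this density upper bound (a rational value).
Turán density bound = (8/9) · 370^2/2 = 547600/9 ≈ 60844.4444

Turán's theorem: ex(n, K_{r+1}) is achieved by the complete r-partite Turán graph T(n, r) with parts as balanced as possible, and is at most (1 − 1/r) · n^2/2. For r = 9, n = 370: the density bound is (8/9) · 136900/2 = 547600/9 ≈ 60844.4444. The integer-valued extremum is e(T(370, 9)) = 60844, which is strictly less than the density bound 547600/9 since 9 ∤ 370 (the parts of T(370, 9) cannot all be equal).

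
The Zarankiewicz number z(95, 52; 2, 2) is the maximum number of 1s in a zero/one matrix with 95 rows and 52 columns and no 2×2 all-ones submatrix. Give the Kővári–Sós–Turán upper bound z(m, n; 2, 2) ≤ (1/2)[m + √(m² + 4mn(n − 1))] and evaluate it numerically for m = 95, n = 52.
z(95, 52; 2, 2) ≤ (1/2)[95 + √(95² + 4·95·52·51)] = (1/2)[95 + √1016785] = 551.6788

Kővári–Sós–Turán: let r_1, ..., r_95 be the row sums and z = Σ r_i the total number of 1s. Each pair of columns can share at most one row with both entries 1 (else a 2×2 all-ones block appears), so Σ_i C(r_i, 2) ≤ C(52, 2) = 1326. By convexity Σ_i C(r_i, 2) ≥ 95·C(z/95, 2) = z(z − 95)/(2·95), giving z² − 95z − 95·52·51 ≤ 0 and hence z ≤ (1/2)[95 + √(9025 + 4·251940)] = (1/2)[95 + √1016785] ≈ (1/2)(95 + 1008.3576) = 551.6788.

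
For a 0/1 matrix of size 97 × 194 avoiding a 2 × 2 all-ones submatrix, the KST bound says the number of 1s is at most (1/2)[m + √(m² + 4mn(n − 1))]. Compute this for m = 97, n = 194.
z(97, 194; 2, 2) ≤ (1/2)[97 + √(97² + 4·97·194·193)] = (1/2)[97 + √14536905] = 1954.8647

Kővári–Sós–Turán: let r_1, ..., r_97 be the row sums and z = Σ r_i the total number of 1s. Each pair of columns can share at most one row with both entries 1 (else a 2×2 all-ones block appears), so Σ_i C(r_i, 2) ≤ C(194, 2) = 18721. By convexity Σ_i C(r_i, 2) ≥ 97·C(z/97, 2) = z(z − 97)/(2·97), giving z² − 97z − 97·194·193 ≤ 0 and hence z ≤ (1/2)[97 + √(9409 + 4·3631874)] = (1/2)[97 + √14536905] ≈ (1/2)(97 + 3812.7293) = 1954.8647.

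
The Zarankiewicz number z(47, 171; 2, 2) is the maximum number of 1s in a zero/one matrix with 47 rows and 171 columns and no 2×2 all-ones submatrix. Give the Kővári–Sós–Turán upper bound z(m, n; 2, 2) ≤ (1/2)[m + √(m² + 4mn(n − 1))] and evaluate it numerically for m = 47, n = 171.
z(47, 171; 2, 2) ≤ (1/2)[47 + √(47² + 4·47·171·170)] = (1/2)[47 + √5467369] = 1192.6203

Kővári–Sós–Turán: let r_1, ..., r_47 be the row sums and z = Σ r_i the total number of 1s. Each pair of columns can share at most one row with both entries 1 (else a 2×2 all-ones block appears), so Σ_i C(r_i, 2) ≤ C(171, 2) = 14535. By convexity Σ_i C(r_i, 2) ≥ 47·C(z/47, 2) = z(z − 47)/(2·47), giving z² − 47z − 47·171·170 ≤ 0 and hence z ≤ (1/2)[47 + √(2209 + 4·1366290)] = (1/2)[47 + √5467369] ≈ (1/2)(47 + 2338.2406) = 1192.6203.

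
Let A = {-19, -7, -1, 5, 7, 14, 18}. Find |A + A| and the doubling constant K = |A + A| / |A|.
K = |A + A| / |A| = 26/7

Enumerate A + A = {a + b : a, b ∈ A}. With |A| = 7, there are |A|^2 = 49 ordered sum pairs; collecting distinct values, A + A = {-38, -26, -20, -14, -12, -8, -5, -2, -1, 0, 4, 6, 7, 10, 11, 12, 13, 14, 17, 19, 21, 23, 25, 28, 32, 36}, so |A + A| = 26. Thus K = 26/7. For comparison, the minimum possible |A + A| over all 7-element sets is 2·7 − 1 = 13 (so min K = 13/7), attained only by arithmetic progressions.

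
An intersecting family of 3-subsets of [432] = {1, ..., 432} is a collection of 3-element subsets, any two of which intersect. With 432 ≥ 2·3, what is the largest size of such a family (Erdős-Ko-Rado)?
max |F| = C(431, 2) = 92665

Erdős-Ko-Rado (1961): when n ≥ 2k, max |F| = C(n−1, k−1). The bound is attained by the star {A : i ∈ A} for any fixed i ∈ [n]. Here C(432−1, 3−1) = C(431, 2) = 92665.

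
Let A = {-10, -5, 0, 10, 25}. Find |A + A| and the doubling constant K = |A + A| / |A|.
K = |A + A| / |A| = 12/5

Enumerate A + A = {a + b : a, b ∈ A}. With |A| = 5, there are |A|^2 = 25 ordered sum pairs; collecting distinct values, A + A = {-20, -15, -10, -5, 0, 5, 10, 15, 20, 25, 35, 50}, so |A + A| = 12. Thus K = 12/5. For comparison, the minimum possible |A + A| over all 5-element sets is 2·5 − 1 = 9 (so min K = 9/5), attained only by arithmetic progressions.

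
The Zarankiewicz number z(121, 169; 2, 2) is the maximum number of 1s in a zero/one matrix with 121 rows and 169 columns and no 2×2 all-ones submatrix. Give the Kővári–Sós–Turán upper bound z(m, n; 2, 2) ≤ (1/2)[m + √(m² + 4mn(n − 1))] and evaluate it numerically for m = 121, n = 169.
z(121, 169; 2, 2) ≤ (1/2)[121 + √(121² + 4·121·169·168)] = (1/2)[121 + √13756369] = 1914.979

Kővári–Sós–Turán: let r_1, ..., r_121 be the row sums and z = Σ r_i the total number of 1s. Each pair of columns can share at most one row with both entries 1 (else a 2×2 all-ones block appears), so Σ_i C(r_i, 2) ≤ C(169, 2) = 14196. By convexity Σ_i C(r_i, 2) ≥ 121·C(z/121, 2) = z(z − 121)/(2·121), giving z² − 121z − 121·169·168 ≤ 0 and hence z ≤ (1/2)[121 + √(14641 + 4·3435432)] = (1/2)[121 + √13756369] ≈ (1/2)(121 + 3708.9579) = 1914.979.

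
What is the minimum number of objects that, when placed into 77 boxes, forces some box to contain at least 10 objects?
n = (10 − 1)·77 + 1 = 694

By the generalised pigeonhole principle, to guarantee some box contains ≥ r objects we need more than (r − 1) · k objects total. Threshold: n = (r − 1) · k + 1. With r = 10 and k = 77: n = 9 · 77 + 1 = 693 + 1 = 694. For n = 693 = 9 · 77, we can put exactly 9 objects in every box, avoiding 10 in any single one — so 694 is tight.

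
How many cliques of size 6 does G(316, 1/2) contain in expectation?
E[# K_6] = C(316, 6) · (1/2)^C(6, 2) = 1318420990068 / 2^15 = 329605247517/8192 ≈ 40235015.566040

For each 6-subset S of vertices (there are C(316, 6) = 1318420990068 such S), let X_S = 1 if S induces a K_6 (all C(6, 2) = 15 edges present). Then P(X_S = 1) = (1/2)^15 = 1/32768. By linearity of expectation, E[# K_6] = C(316, 6) · (1/2)^15 = 1318420990068 / 32768 = 329605247517/8192 ≈ 40235015.566040.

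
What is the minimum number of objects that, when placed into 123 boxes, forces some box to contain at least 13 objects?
n = (13 − 1)·123 + 1 = 1477

By the generalised pigeonhole principle, to guarantee some box contains ≥ r objects we need more than (r − 1) · k objects total. Threshold: n = (r − 1) · k + 1. With r = 13 and k = 123: n = 12 · 123 + 1 = 1476 + 1 = 1477. For n = 1476 = 12 · 123, we can put exactly 12 objects in every box, avoiding 13 in any single one — so 1477 is tight.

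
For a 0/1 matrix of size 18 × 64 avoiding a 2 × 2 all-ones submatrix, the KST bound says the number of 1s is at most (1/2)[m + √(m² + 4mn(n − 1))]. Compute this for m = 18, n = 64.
z(18, 64; 2, 2) ≤ (1/2)[18 + √(18² + 4·18·64·63)] = (1/2)[18 + √290628] = 278.5496

Kővári–Sós–Turán: let r_1, ..., r_18 be the row sums and z = Σ r_i the total number of 1s. Each pair of columns can share at most one row with both entries 1 (else a 2×2 all-ones block appears), so Σ_i C(r_i, 2) ≤ C(64, 2) = 2016. By convexity Σ_i C(r_i, 2) ≥ 18·C(z/18, 2) = z(z − 18)/(2·18), giving z² − 18z − 18·64·63 ≤ 0 and hence z ≤ (1/2)[18 + √(324 + 4·72576)] = (1/2)[18 + √290628] ≈ (1/2)(18 + 539.0992) = 278.5496.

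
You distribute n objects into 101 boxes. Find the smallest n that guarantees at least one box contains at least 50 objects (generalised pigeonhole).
n = (50 − 1)·101 + 1 = 4950

By the generalised pigeonhole principle, to guarantee some box contains ≥ r objects we need more than (r − 1) · k objects total. Threshold: n = (r − 1) · k + 1. With r = 50 and k = 101: n = 49 · 101 + 1 = 4949 + 1 = 4950. For n = 4949 = 49 · 101, we can put exactly 49 objects in every box, avoiding 50 in any single one — so 4950 is tight.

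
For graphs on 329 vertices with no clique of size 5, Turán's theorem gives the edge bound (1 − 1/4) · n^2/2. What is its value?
Turán density bound = (3/4) · 329^2/2 = 324723/8 ≈ 40590.375

Turán's theorem: ex(n, K_{r+1}) is achieved by the complete r-partite Turán graph T(n, r) with parts as balanced as possible, and is at most (1 − 1/r) · n^2/2. For r = 4, n = 329: the density bound is (3/4) · 108241/2 = 324723/8 ≈ 40590.375. The integer-valued extremum is e(T(329, 4)) = 40590, which is strictly less than the density bound 324723/8 since 4 ∤ 329 (the parts of T(329, 4) cannot all be equal).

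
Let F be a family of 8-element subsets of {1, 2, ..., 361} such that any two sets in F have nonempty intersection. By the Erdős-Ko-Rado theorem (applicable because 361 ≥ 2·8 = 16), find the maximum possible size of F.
max |F| = C(360, 7) = 146622043719720

The Erdős-Ko-Rado theorem states: for n ≥ 2k, an intersecting family of k-subsets of an n-element set has size at most C(n − 1, k − 1), with equality for 'star' families {A ⊆ [n] : |A| = k, i ∈ A} (fix an element i). For n = 361, k = 8: C(360, 7) = 146622043719720.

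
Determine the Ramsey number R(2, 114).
R(2, 114) = 114

R(2, k) = k for all k ≥ 2: in a 2-colouring of K_k, either some edge is red (a red K_2) or all edges are blue (a blue K_k). And K_{113} coloured all-blue has no blue K_114, so R(2, 114) > 113. Hence R(2, 114) = 114.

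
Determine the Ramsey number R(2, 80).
R(2, 80) = 80

R(2, k) = k for all k ≥ 2: in a 2-colouring of K_k, either some edge is red (a red K_2) or all edges are blue (a blue K_k). And K_{79} coloured all-blue has no blue K_80, so R(2, 80) > 79. Hence R(2, 80) = 80.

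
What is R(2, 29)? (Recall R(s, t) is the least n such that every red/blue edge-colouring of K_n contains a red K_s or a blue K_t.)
R(2, 29) = 29

R(2, k) = k for all k ≥ 2: in a 2-colouring of K_k, either some edge is red (a red K_2) or all edges are blue (a blue K_k). And K_{28} coloured all-blue has no blue K_29, so R(2, 29) > 28. Hence R(2, 29) = 29.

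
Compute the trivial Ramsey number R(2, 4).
R(2, 4) = 4

R(2, k) = k for all k ≥ 2: in a 2-colouring of K_k, either some edge is red (a red K_2) or all edges are blue (a blue K_k). And K_{3} coloured all-blue has no blue K_4, so R(2, 4) > 3. Hence R(2, 4) = 4.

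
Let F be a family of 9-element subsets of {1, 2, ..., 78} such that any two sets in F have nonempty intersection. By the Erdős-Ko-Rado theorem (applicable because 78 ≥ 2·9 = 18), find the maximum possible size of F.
max |F| = C(77, 8) = 21042072975

The Erdős-Ko-Rado theorem states: for n ≥ 2k, an intersecting family of k-subsets of an n-element set has size at most C(n − 1, k − 1), with equality for 'star' families {A ⊆ [n] : |A| = k, i ∈ A} (fix an element i). For n = 78, k = 9: C(77, 8) = 21042072975.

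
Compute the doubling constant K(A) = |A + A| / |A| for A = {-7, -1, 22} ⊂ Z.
K = |A + A| / |A| = 6/3 = 2

Enumerate A + A = {a + b : a, b ∈ A}. With |A| = 3, there are |A|^2 = 9 ordered sum pairs; collecting distinct values, A + A = {-14, -8, -2, 15, 21, 44}, so |A + A| = 6. Thus K = 6/3 = 2. For comparison, the minimum possible |A + A| over all 3-element sets is 2·3 − 1 = 5 (so min K = 5/3), attained only by arithmetic progressions.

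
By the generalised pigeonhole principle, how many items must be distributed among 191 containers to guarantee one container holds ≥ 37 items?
n = (37 − 1)·191 + 1 = 6877

By the generalised pigeonhole principle, to guarantee some box contains ≥ r objects we need more than (r − 1) · k objects total. Threshold: n = (r − 1) · k + 1. With r = 37 and k = 191: n = 36 · 191 + 1 = 6876 + 1 = 6877. For n = 6876 = 36 · 191, we can put exactly 36 objects in every box, avoiding 37 in any single one — so 6877 is tight.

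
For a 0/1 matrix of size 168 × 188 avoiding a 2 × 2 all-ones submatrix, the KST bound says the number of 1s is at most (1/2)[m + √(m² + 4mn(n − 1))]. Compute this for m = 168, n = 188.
z(168, 188; 2, 2) ≤ (1/2)[168 + √(168² + 4·168·188·187)] = (1/2)[168 + √23653056] = 2515.7204

Kővári–Sós–Turán: let r_1, ..., r_168 be the row sums and z = Σ r_i the total number of 1s. Each pair of columns can share at most one row with both entries 1 (else a 2×2 all-ones block appears), so Σ_i C(r_i, 2) ≤ C(188, 2) = 17578. By convexity Σ_i C(r_i, 2) ≥ 168·C(z/168, 2) = z(z − 168)/(2·168), giving z² − 168z − 168·188·187 ≤ 0 and hence z ≤ (1/2)[168 + √(28224 + 4·5906208)] = (1/2)[168 + √23653056] ≈ (1/2)(168 + 4863.4408) = 2515.7204.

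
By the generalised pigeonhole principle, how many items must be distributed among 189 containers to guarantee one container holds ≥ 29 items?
n = (29 − 1)·189 + 1 = 5293

By the generalised pigeonhole principle, to guarantee some box contains ≥ r objects we need more than (r − 1) · k objects total. Threshold: n = (r − 1) · k + 1. With r = 29 and k = 189: n = 28 · 189 + 1 = 5292 + 1 = 5293. For n = 5292 = 28 · 189, we can put exactly 28 objects in every box, avoiding 29 in any single one — so 5293 is tight.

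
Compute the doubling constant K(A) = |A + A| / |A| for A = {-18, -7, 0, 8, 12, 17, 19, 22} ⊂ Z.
K = |A + A| / |A| = 33/8

Enumerate A + A = {a + b : a, b ∈ A}. With |A| = 8, there are |A|^2 = 64 ordered sum pairs; collecting distinct values, A + A = {-36, -25, -18, -14, -10, -7, -6, -1, 0, 1, 4, 5, 8, 10, 12, 15, 16, 17, 19, 20, 22, 24, 25, 27, 29, 30, 31, 34, 36, 38, 39, 41, 44}, so |A + A| = 33. Thus K = 33/8. For comparison, the minimum possible |A + A| over all 8-element sets is 2·8 − 1 = 15 (so min K = 15/8), attained only by arithmetic progressions.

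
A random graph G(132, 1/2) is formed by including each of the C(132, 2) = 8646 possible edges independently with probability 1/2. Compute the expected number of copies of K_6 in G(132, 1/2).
E[# K_6] = C(132, 6) · (1/2)^C(6, 2) = 6547258432 / 2^15 = 102300913/512 ≈ 199806.470703

For each 6-subset S of vertices (there are C(132, 6) = 6547258432 such S), let X_S = 1 if S induces a K_6 (all C(6, 2) = 15 edges present). Then P(X_S = 1) = (1/2)^15 = 1/32768. By linearity of expectation, E[# K_6] = C(132, 6) · (1/2)^15 = 6547258432 / 32768 = 102300913/512 ≈ 199806.470703.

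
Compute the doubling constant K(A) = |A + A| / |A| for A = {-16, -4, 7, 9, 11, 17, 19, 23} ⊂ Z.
K = |A + A| / |A| = 29/8

Enumerate A + A = {a + b : a, b ∈ A}. With |A| = 8, there are |A|^2 = 64 ordered sum pairs; collecting distinct values, A + A = {-32, -20, -9, -8, -7, -5, 1, 3, 5, 7, 13, 14, 15, 16, 18, 19, 20, 22, 24, 26, 28, 30, 32, 34, 36, 38, 40, 42, 46}, so |A + A| = 29. Thus K = 29/8. For comparison, the minimum possible |A + A| over all 8-element sets is 2·8 − 1 = 15 (so min K = 15/8), attained only by arithmetic progressions.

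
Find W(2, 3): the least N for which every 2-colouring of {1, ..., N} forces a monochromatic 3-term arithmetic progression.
W(2, 3) = 9

Lower bound: the 2-colouring RRBBRRBB of {1, ..., 8} (R at positions {1, 2, 5, 6}, B at {3, 4, 7, 8}) contains no monochromatic 3-term AP, so W(2, 3) > 8. Upper bound: a case analysis on any 2-colouring of {1, ..., 9} forces such an AP. Hence W(2, 3) = 9.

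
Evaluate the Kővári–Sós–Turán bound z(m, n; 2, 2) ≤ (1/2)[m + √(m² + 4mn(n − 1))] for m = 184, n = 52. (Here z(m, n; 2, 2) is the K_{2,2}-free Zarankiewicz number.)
z(184, 52; 2, 2) ≤ (1/2)[184 + √(184² + 4·184·52·51)] = (1/2)[184 + √1985728] = 796.5793

Kővári–Sós–Turán: let r_1, ..., r_184 be the row sums and z = Σ r_i the total number of 1s. Each pair of columns can share at most one row with both entries 1 (else a 2×2 all-ones block appears), so Σ_i C(r_i, 2) ≤ C(52, 2) = 1326. By convexity Σ_i C(r_i, 2) ≥ 184·C(z/184, 2) = z(z − 184)/(2·184), giving z² − 184z − 184·52·51 ≤ 0 and hence z ≤ (1/2)[184 + √(33856 + 4·487968)] = (1/2)[184 + √1985728] ≈ (1/2)(184 + 1409.1586) = 796.5793.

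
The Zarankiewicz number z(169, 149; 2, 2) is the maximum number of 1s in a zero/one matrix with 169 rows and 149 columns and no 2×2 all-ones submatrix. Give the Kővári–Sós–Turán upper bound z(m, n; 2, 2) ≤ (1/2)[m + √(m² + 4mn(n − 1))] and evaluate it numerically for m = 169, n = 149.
z(169, 149; 2, 2) ≤ (1/2)[169 + √(169² + 4·169·149·148)] = (1/2)[169 + √14935713] = 2016.8375

Kővári–Sós–Turán: let r_1, ..., r_169 be the row sums and z = Σ r_i the total number of 1s. Each pair of columns can share at most one row with both entries 1 (else a 2×2 all-ones block appears), so Σ_i C(r_i, 2) ≤ C(149, 2) = 11026. By convexity Σ_i C(r_i, 2) ≥ 169·C(z/169, 2) = z(z − 169)/(2·169), giving z² − 169z − 169·149·148 ≤ 0 and hence z ≤ (1/2)[169 + √(28561 + 4·3726788)] = (1/2)[169 + √14935713] ≈ (1/2)(169 + 3864.675) = 2016.8375.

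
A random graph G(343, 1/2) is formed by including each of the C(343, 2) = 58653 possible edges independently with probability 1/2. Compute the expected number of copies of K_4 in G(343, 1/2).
E[# K_4] = C(343, 4) · (1/2)^C(4, 2) = 566685735 / 2^6 = 8854464.609375

For each 4-subset S of vertices (there are C(343, 4) = 566685735 such S), let X_S = 1 if S induces a K_4 (all C(4, 2) = 6 edges present). Then P(X_S = 1) = (1/2)^6 = 1/64. By linearity of expectation, E[# K_4] = C(343, 4) · (1/2)^6 = 566685735 / 64 = 8854464.609375.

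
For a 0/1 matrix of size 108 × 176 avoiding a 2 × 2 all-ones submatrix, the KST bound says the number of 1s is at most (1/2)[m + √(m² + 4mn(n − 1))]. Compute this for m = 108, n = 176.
z(108, 176; 2, 2) ≤ (1/2)[108 + √(108² + 4·108·176·175)] = (1/2)[108 + √13317264] = 1878.6413

Kővári–Sós–Turán: let r_1, ..., r_108 be the row sums and z = Σ r_i the total number of 1s. Each pair of columns can share at most one row with both entries 1 (else a 2×2 all-ones block appears), so Σ_i C(r_i, 2) ≤ C(176, 2) = 15400. By convexity Σ_i C(r_i, 2) ≥ 108·C(z/108, 2) = z(z − 108)/(2·108), giving z² − 108z − 108·176·175 ≤ 0 and hence z ≤ (1/2)[108 + √(11664 + 4·3326400)] = (1/2)[108 + √13317264] ≈ (1/2)(108 + 3649.2827) = 1878.6413.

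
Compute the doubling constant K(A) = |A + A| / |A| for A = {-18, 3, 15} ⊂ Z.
K = |A + A| / |A| = 6/3 = 2

Enumerate A + A = {a + b : a, b ∈ A}. With |A| = 3, there are |A|^2 = 9 ordered sum pairs; collecting distinct values, A + A = {-36, -15, -3, 6, 18, 30}, so |A + A| = 6. Thus K = 6/3 = 2. For comparison, the minimum possible |A + A| over all 3-element sets is 2·3 − 1 = 5 (so min K = 5/3), attained only by arithmetic progressions.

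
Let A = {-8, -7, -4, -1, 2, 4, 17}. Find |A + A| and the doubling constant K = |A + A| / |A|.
K = |A + A| / |A| = 25/7

Enumerate A + A = {a + b : a, b ∈ A}. With |A| = 7, there are |A|^2 = 49 ordered sum pairs; collecting distinct values, A + A = {-16, -15, -14, -12, -11, -9, -8, -6, -5, -4, -3, -2, 0, 1, 3, 4, 6, 8, 9, 10, 13, 16, 19, 21, 34}, so |A + A| = 25. Thus K = 25/7. For comparison, the minimum possible |A + A| over all 7-element sets is 2·7 − 1 = 13 (so min K = 13/7), attained only by arithmetic progressions.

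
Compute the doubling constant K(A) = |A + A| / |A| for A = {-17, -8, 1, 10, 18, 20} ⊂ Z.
K = |A + A| / |A| = 18/6 = 3

Enumerate A + A = {a + b : a, b ∈ A}. With |A| = 6, there are |A|^2 = 36 ordered sum pairs; collecting distinct values, A + A = {-34, -25, -16, -7, 1, 2, 3, 10, 11, 12, 19, 20, 21, 28, 30, 36, 38, 40}, so |A + A| = 18. Thus K = 18/6 = 3. For comparison, the minimum possible |A + A| over all 6-element sets is 2·6 − 1 = 11 (so min K = 11/6), attained only by arithmetic progressions.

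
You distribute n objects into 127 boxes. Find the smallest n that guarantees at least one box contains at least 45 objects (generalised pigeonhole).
n = (45 − 1)·127 + 1 = 5589

By the generalised pigeonhole principle, to guarantee some box contains ≥ r objects we need more than (r − 1) · k objects total. Threshold: n = (r − 1) · k + 1. With r = 45 and k = 127: n = 44 · 127 + 1 = 5588 + 1 = 5589. For n = 5588 = 44 · 127, we can put exactly 44 objects in every box, avoiding 45 in any single one — so 5589 is tight.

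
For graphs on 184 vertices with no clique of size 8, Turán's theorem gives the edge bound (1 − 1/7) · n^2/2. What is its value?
Turán density bound = (6/7) · 184^2/2 = 101568/7 ≈ 14509.7143

Turán's theorem: ex(n, K_{r+1}) is achieved by the complete r-partite Turán graph T(n, r) with parts as balanced as possible, and is at most (1 − 1/r) · n^2/2. For r = 7, n = 184: the density bound is (6/7) · 33856/2 = 101568/7 ≈ 14509.7143. The integer-valued extremum is e(T(184, 7)) = 14509, which is strictly less than the density bound 101568/7 since 7 ∤ 184 (the parts of T(184, 7) cannot all be equal).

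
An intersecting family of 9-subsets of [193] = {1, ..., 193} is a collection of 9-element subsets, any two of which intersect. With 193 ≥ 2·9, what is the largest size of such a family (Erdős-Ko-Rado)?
max |F| = C(192, 8) = 39510598291560

Erdős-Ko-Rado (1961): when n ≥ 2k, max |F| = C(n−1, k−1). The bound is attained by the star {A : i ∈ A} for any fixed i ∈ [n]. Here C(193−1, 9−1) = C(192, 8) = 39510598291560.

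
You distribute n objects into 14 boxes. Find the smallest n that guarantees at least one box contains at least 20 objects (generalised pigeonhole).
n = (20 − 1)·14 + 1 = 267

By the generalised pigeonhole principle, to guarantee some box contains ≥ r objects we need more than (r − 1) · k objects total. Threshold: n = (r − 1) · k + 1. With r = 20 and k = 14: n = 19 · 14 + 1 = 266 + 1 = 267. For n = 266 = 19 · 14, we can put exactly 19 objects in every box, avoiding 20 in any single one — so 267 is tight.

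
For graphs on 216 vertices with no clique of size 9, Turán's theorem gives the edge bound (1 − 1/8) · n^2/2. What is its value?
Turán density bound = (7/8) · 216^2/2 = 20412

Turán's theorem: ex(n, K_{r+1}) is achieved by the complete r-partite Turán graph T(n, r) with parts as balanced as possible, and is at most (1 − 1/r) · n^2/2. For r = 8, n = 216: the density bound is (7/8) · 46656/2 = 20412. Since 8 ∣ 216, the Turán graph T(216, 8) has parts of equal size 27, and its edge count e(T(216, 8)) = 20412 attains the density bound exactly.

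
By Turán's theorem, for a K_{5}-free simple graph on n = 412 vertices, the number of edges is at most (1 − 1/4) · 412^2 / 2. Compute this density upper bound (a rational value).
Turán density bound = (3/4) · 412^2/2 = 63654

Turán's theorem: ex(n, K_{r+1}) is achieved by the complete r-partite Turán graph T(n, r) with parts as balanced as possible, and is at most (1 − 1/r) · n^2/2. For r = 4, n = 412: the density bound is (3/4) · 169744/2 = 63654. Since 4 ∣ 412, the Turán graph T(412, 4) has parts of equal size 103, and its edge count e(T(412, 4)) = 63654 attains the density bound exactly.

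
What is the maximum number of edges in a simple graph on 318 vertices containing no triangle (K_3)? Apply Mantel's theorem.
ex(318, K_3) = ⌊318^2/4⌋ = 25281

Mantel (1907): a triangle-free graph on n vertices has at most ⌊n^2/4⌋ edges, with equality for the complete bipartite graph K_{⌊n/2⌋, ⌈n/2⌉}. For n = 318: ⌊318^2/4⌋ = ⌊101124/4⌋ = 25281. The extremal graph is K_{159, 159}, which has 159·159 = 25281 edges.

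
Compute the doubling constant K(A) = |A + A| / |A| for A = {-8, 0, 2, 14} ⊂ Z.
K = |A + A| / |A| = 10/4 = 5/2

Enumerate A + A = {a + b : a, b ∈ A}. With |A| = 4, there are |A|^2 = 16 ordered sum pairs; collecting distinct values, A + A = {-16, -8, -6, 0, 2, 4, 6, 14, 16, 28}, so |A + A| = 10. Thus K = 10/4 = 5/2. For comparison, the minimum possible |A + A| over all 4-element sets is 2·4 − 1 = 7 (so min K = 7/4), attained only by arithmetic progressions.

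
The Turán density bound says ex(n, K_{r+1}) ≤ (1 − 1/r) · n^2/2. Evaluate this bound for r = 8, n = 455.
Turán density bound = (7/8) · 455^2/2 = 1449175/16 ≈ 90573.4375

Turán's theorem: ex(n, K_{r+1}) is achieved by the complete r-partite Turán graph T(n, r) with parts as balanced as possible, and is at most (1 − 1/r) · n^2/2. For r = 8, n = 455: the density bound is (7/8) · 207025/2 = 1449175/16 ≈ 90573.4375. The integer-valued extremum is e(T(455, 8)) = 90573, which is strictly less than the density bound 1449175/16 since 8 ∤ 455 (the parts of T(455, 8) cannot all be equal).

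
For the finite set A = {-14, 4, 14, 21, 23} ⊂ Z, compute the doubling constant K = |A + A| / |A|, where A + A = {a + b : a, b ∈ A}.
K = |A + A| / |A| = 15/5 = 3

Enumerate A + A = {a + b : a, b ∈ A}. With |A| = 5, there are |A|^2 = 25 ordered sum pairs; collecting distinct values, A + A = {-28, -10, 0, 7, 8, 9, 18, 25, 27, 28, 35, 37, 42, 44, 46}, so |A + A| = 15. Thus K = 15/5 = 3. For comparison, the minimum possible |A + A| over all 5-element sets is 2·5 − 1 = 9 (so min K = 9/5), attained only by arithmetic progressions.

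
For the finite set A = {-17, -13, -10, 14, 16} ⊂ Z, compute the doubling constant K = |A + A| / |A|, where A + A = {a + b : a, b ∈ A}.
K = |A + A| / |A| = 15/5 = 3

Enumerate A + A = {a + b : a, b ∈ A}. With |A| = 5, there are |A|^2 = 25 ordered sum pairs; collecting distinct values, A + A = {-34, -30, -27, -26, -23, -20, -3, -1, 1, 3, 4, 6, 28, 30, 32}, so |A + A| = 15. Thus K = 15/5 = 3. For comparison, the minimum possible |A + A| over all 5-element sets is 2·5 − 1 = 9 (so min K = 9/5), attained only by arithmetic progressions.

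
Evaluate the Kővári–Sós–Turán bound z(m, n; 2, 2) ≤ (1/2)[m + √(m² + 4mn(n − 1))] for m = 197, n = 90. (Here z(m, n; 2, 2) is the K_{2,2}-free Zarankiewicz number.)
z(197, 90; 2, 2) ≤ (1/2)[197 + √(197² + 4·197·90·89)] = (1/2)[197 + √6350689] = 1358.5287

Kővári–Sós–Turán: let r_1, ..., r_197 be the row sums and z = Σ r_i the total number of 1s. Each pair of columns can share at most one row with both entries 1 (else a 2×2 all-ones block appears), so Σ_i C(r_i, 2) ≤ C(90, 2) = 4005. By convexity Σ_i C(r_i, 2) ≥ 197·C(z/197, 2) = z(z − 197)/(2·197), giving z² − 197z − 197·90·89 ≤ 0 and hence z ≤ (1/2)[197 + √(38809 + 4·1577970)] = (1/2)[197 + √6350689] ≈ (1/2)(197 + 2520.0573) = 1358.5287.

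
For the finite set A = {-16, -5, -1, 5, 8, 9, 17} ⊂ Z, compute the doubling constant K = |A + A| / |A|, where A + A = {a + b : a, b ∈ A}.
K = |A + A| / |A| = 26/7

Enumerate A + A = {a + b : a, b ∈ A}. With |A| = 7, there are |A|^2 = 49 ordered sum pairs; collecting distinct values, A + A = {-32, -21, -17, -11, -10, -8, -7, -6, -2, 0, 1, 3, 4, 7, 8, 10, 12, 13, 14, 16, 17, 18, 22, 25, 26, 34}, so |A + A| = 26. Thus K = 26/7. For comparison, the minimum possible |A + A| over all 7-element sets is 2·7 − 1 = 13 (so min K = 13/7), attained only by arithmetic progressions.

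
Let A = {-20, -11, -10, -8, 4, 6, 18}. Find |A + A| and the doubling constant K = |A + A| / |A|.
K = |A + A| / |A| = 23/7

Enumerate A + A = {a + b : a, b ∈ A}. With |A| = 7, there are |A|^2 = 49 ordered sum pairs; collecting distinct values, A + A = {-40, -31, -30, -28, -22, -21, -20, -19, -18, -16, -14, -7, -6, -5, -4, -2, 7, 8, 10, 12, 22, 24, 36}, so |A + A| = 23. Thus K = 23/7. For comparison, the minimum possible |A + A| over all 7-element sets is 2·7 − 1 = 13 (so min K = 13/7), attained only by arithmetic progressions.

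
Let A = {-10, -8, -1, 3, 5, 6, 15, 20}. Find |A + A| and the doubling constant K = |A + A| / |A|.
K = |A + A| / |A| = 31/8

Enumerate A + A = {a + b : a, b ∈ A}. With |A| = 8, there are |A|^2 = 64 ordered sum pairs; collecting distinct values, A + A = {-20, -18, -16, -11, -9, -7, -5, -4, -3, -2, 2, 4, 5, 6, 7, 8, 9, 10, 11, 12, 14, 18, 19, 20, 21, 23, 25, 26, 30, 35, 40}, so |A + A| = 31. Thus K = 31/8. For comparison, the minimum possible |A + A| over all 8-element sets is 2·8 − 1 = 15 (so min K = 15/8), attained only by arithmetic progressions.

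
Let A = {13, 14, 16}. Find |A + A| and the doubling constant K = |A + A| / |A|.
K = |A + A| / |A| = 6/3 = 2

Enumerate A + A = {a + b : a, b ∈ A}. With |A| = 3, there are |A|^2 = 9 ordered sum pairs; collecting distinct values, A + A = {26, 27, 28, 29, 30, 32}, so |A + A| = 6. Thus K = 6/3 = 2. For comparison, the minimum possible |A + A| over all 3-element sets is 2·3 − 1 = 5 (so min K = 5/3), attained only by arithmetic progressions.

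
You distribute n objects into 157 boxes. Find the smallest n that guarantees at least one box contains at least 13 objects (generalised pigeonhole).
n = (13 − 1)·157 + 1 = 1885

By the generalised pigeonhole principle, to guarantee some box contains ≥ r objects we need more than (r − 1) · k objects total. Threshold: n = (r − 1) · k + 1. With r = 13 and k = 157: n = 12 · 157 + 1 = 1884 + 1 = 1885. For n = 1884 = 12 · 157, we can put exactly 12 objects in every box, avoiding 13 in any single one — so 1885 is tight.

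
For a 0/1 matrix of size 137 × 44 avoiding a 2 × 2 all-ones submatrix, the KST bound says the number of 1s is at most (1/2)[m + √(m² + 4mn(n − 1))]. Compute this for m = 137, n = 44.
z(137, 44; 2, 2) ≤ (1/2)[137 + √(137² + 4·137·44·43)] = (1/2)[137 + √1055585] = 582.2083

Kővári–Sós–Turán: let r_1, ..., r_137 be the row sums and z = Σ r_i the total number of 1s. Each pair of columns can share at most one row with both entries 1 (else a 2×2 all-ones block appears), so Σ_i C(r_i, 2) ≤ C(44, 2) = 946. By convexity Σ_i C(r_i, 2) ≥ 137·C(z/137, 2) = z(z − 137)/(2·137), giving z² − 137z − 137·44·43 ≤ 0 and hence z ≤ (1/2)[137 + √(18769 + 4·259204)] = (1/2)[137 + √1055585] ≈ (1/2)(137 + 1027.4167) = 582.2083.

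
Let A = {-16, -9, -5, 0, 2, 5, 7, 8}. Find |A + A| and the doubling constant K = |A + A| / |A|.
K = |A + A| / |A| = 30/8 = 15/4

Enumerate A + A = {a + b : a, b ∈ A}. With |A| = 8, there are |A|^2 = 64 ordered sum pairs; collecting distinct values, A + A = {-32, -25, -21, -18, -16, -14, -11, -10, -9, -8, -7, -5, -4, -3, -2, -1, 0, 2, 3, 4, 5, 7, 8, 9, 10, 12, 13, 14, 15, 16}, so |A + A| = 30. Thus K = 30/8 = 15/4. For comparison, the minimum possible |A + A| over all 8-element sets is 2·8 − 1 = 15 (so min K = 15/8), attained only by arithmetic progressions.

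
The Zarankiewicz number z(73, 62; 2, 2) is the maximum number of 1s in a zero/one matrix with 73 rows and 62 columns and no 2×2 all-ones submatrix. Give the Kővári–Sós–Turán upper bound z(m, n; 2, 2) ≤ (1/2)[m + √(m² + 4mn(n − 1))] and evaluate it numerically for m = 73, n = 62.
z(73, 62; 2, 2) ≤ (1/2)[73 + √(73² + 4·73·62·61)] = (1/2)[73 + √1109673] = 563.2051

Kővári–Sós–Turán: let r_1, ..., r_73 be the row sums and z = Σ r_i the total number of 1s. Each pair of columns can share at most one row with both entries 1 (else a 2×2 all-ones block appears), so Σ_i C(r_i, 2) ≤ C(62, 2) = 1891. By convexity Σ_i C(r_i, 2) ≥ 73·C(z/73, 2) = z(z − 73)/(2·73), giving z² − 73z − 73·62·61 ≤ 0 and hence z ≤ (1/2)[73 + √(5329 + 4·276086)] = (1/2)[73 + √1109673] ≈ (1/2)(73 + 1053.4102) = 563.2051.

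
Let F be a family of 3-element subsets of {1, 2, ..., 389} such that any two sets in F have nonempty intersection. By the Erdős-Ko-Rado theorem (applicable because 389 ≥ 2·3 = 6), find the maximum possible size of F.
max |F| = C(388, 2) = 75078

The Erdős-Ko-Rado theorem states: for n ≥ 2k, an intersecting family of k-subsets of an n-element set has size at most C(n − 1, k − 1), with equality for 'star' families {A ⊆ [n] : |A| = k, i ∈ A} (fix an element i). For n = 389, k = 3: C(388, 2) = 75078.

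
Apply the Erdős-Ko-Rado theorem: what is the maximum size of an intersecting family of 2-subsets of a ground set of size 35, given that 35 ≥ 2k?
max |F| = C(34, 1) = 34

Erdős-Ko-Rado (1961): when n ≥ 2k, max |F| = C(n−1, k−1). The bound is attained by the star {A : i ∈ A} for any fixed i ∈ [n]. Here C(35−1, 2−1) = C(34, 1) = 34.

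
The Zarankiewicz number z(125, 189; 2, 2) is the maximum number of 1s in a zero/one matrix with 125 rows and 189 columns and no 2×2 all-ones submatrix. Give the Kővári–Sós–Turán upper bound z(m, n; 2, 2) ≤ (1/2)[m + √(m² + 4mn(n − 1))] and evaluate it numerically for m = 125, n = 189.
z(125, 189; 2, 2) ≤ (1/2)[125 + √(125² + 4·125·189·188)] = (1/2)[125 + √17781625] = 2170.9132

Kővári–Sós–Turán: let r_1, ..., r_125 be the row sums and z = Σ r_i the total number of 1s. Each pair of columns can share at most one row with both entries 1 (else a 2×2 all-ones block appears), so Σ_i C(r_i, 2) ≤ C(189, 2) = 17766. By convexity Σ_i C(r_i, 2) ≥ 125·C(z/125, 2) = z(z − 125)/(2·125), giving z² − 125z − 125·189·188 ≤ 0 and hence z ≤ (1/2)[125 + √(15625 + 4·4441500)] = (1/2)[125 + √17781625] ≈ (1/2)(125 + 4216.8264) = 2170.9132.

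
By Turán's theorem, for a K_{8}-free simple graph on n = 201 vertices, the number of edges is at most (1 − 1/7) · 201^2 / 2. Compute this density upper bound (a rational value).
Turán density bound = (6/7) · 201^2/2 = 121203/7 ≈ 17314.7143

Turán's theorem: ex(n, K_{r+1}) is achieved by the complete r-partite Turán graph T(n, r) with parts as balanced as possible, and is at most (1 − 1/r) · n^2/2. For r = 7, n = 201: the density bound is (6/7) · 40401/2 = 121203/7 ≈ 17314.7143. The integer-valued extremum is e(T(201, 7)) = 17314, which is strictly less than the density bound 121203/7 since 7 ∤ 201 (the parts of T(201, 7) cannot all be equal).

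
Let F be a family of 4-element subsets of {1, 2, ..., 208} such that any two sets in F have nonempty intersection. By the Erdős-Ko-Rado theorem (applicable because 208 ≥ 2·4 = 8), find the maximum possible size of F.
max |F| = C(207, 3) = 1456935

Erdős-Ko-Rado (1961): when n ≥ 2k, max |F| = C(n−1, k−1). The bound is attained by the star {A : i ∈ A} for any fixed i ∈ [n]. Here C(208−1, 4−1) = C(207, 3) = 1456935.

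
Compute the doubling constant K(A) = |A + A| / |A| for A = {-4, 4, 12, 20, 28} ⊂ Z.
K = |A + A| / |A| = 9/5

Enumerate A + A = {a + b : a, b ∈ A}. With |A| = 5, there are |A|^2 = 25 ordered sum pairs; collecting distinct values, A + A = {-8, 0, 8, 16, 24, 32, 40, 48, 56}, so |A + A| = 9. Thus K = 9/5. Here |A + A| = 2|A| − 1 = 9, the minimum possible — so K = 9/5 is minimal, which holds iff A is an arithmetic progression.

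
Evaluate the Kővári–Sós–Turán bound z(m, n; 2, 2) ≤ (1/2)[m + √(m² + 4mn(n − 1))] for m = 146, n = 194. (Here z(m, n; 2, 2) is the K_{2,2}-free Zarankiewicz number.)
z(146, 194; 2, 2) ≤ (1/2)[146 + √(146² + 4·146·194·193)] = (1/2)[146 + √21887444] = 2412.2009

Kővári–Sós–Turán: let r_1, ..., r_146 be the row sums and z = Σ r_i the total number of 1s. Each pair of columns can share at most one row with both entries 1 (else a 2×2 all-ones block appears), so Σ_i C(r_i, 2) ≤ C(194, 2) = 18721. By convexity Σ_i C(r_i, 2) ≥ 146·C(z/146, 2) = z(z − 146)/(2·146), giving z² − 146z − 146·194·193 ≤ 0 and hence z ≤ (1/2)[146 + √(21316 + 4·5466532)] = (1/2)[146 + √21887444] ≈ (1/2)(146 + 4678.4019) = 2412.2009.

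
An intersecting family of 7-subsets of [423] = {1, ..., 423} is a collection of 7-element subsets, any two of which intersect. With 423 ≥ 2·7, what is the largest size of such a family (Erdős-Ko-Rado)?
max |F| = C(422, 6) = 7568985974473

Erdős-Ko-Rado (1961): when n ≥ 2k, max |F| = C(n−1, k−1). The bound is attained by the star {A : i ∈ A} for any fixed i ∈ [n]. Here C(423−1, 7−1) = C(422, 6) = 7568985974473.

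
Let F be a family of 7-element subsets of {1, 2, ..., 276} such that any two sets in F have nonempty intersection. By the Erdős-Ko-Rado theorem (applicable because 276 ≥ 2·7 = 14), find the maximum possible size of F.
max |F| = C(275, 6) = 568611143100

The Erdős-Ko-Rado theorem states: for n ≥ 2k, an intersecting family of k-subsets of an n-element set has size at most C(n − 1, k − 1), with equality for 'star' families {A ⊆ [n] : |A| = k, i ∈ A} (fix an element i). For n = 276, k = 7: C(275, 6) = 568611143100.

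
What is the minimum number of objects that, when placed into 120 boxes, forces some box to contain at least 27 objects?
n = (27 − 1)·120 + 1 = 3121

By the generalised pigeonhole principle, to guarantee some box contains ≥ r objects we need more than (r − 1) · k objects total. Threshold: n = (r − 1) · k + 1. With r = 27 and k = 120: n = 26 · 120 + 1 = 3120 + 1 = 3121. For n = 3120 = 26 · 120, we can put exactly 26 objects in every box, avoiding 27 in any single one — so 3121 is tight.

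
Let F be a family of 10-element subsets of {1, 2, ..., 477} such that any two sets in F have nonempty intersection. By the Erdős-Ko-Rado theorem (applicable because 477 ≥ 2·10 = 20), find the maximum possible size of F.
max |F| = C(476, 9) = 3203734155741819700

Erdős-Ko-Rado (1961): when n ≥ 2k, max |F| = C(n−1, k−1). The bound is attained by the star {A : i ∈ A} for any fixed i ∈ [n]. Here C(477−1, 10−1) = C(476, 9) = 3203734155741819700.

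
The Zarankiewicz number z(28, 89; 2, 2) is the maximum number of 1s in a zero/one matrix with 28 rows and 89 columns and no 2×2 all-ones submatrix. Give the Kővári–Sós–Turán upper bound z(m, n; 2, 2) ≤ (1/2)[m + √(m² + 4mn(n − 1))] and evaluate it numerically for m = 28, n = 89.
z(28, 89; 2, 2) ≤ (1/2)[28 + √(28² + 4·28·89·88)] = (1/2)[28 + √877968] = 482.4997

Kővári–Sós–Turán: let r_1, ..., r_28 be the row sums and z = Σ r_i the total number of 1s. Each pair of columns can share at most one row with both entries 1 (else a 2×2 all-ones block appears), so Σ_i C(r_i, 2) ≤ C(89, 2) = 3916. By convexity Σ_i C(r_i, 2) ≥ 28·C(z/28, 2) = z(z − 28)/(2·28), giving z² − 28z − 28·89·88 ≤ 0 and hence z ≤ (1/2)[28 + √(784 + 4·219296)] = (1/2)[28 + √877968] ≈ (1/2)(28 + 936.9995) = 482.4997.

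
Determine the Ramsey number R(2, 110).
R(2, 110) = 110

R(2, k) = k for all k ≥ 2: in a 2-colouring of K_k, either some edge is red (a red K_2) or all edges are blue (a blue K_k). And K_{109} coloured all-blue has no blue K_110, so R(2, 110) > 109. Hence R(2, 110) = 110.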